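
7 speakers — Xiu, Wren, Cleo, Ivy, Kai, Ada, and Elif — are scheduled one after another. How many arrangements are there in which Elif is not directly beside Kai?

There are 7! = 5040 arrangements in all. If Elif and Kai are adjacent, merging them into one block gives 2·(6)! = 1440 arrangements.
So 5040 − 1440 = 3600 arrangements keep them apart.

3600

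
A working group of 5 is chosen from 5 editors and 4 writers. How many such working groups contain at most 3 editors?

105

Split by how many editors are chosen (0 through 3).
Sum: C(5,0)·C(4,5) + C(5,1)·C(4,4) + C(5,2)·C(4,3) + C(5,3)·C(4,2) = 0 + 5 + 40 + 60 = 105.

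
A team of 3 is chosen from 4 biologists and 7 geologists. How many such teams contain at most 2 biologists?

161

Split by how many biologists are chosen (0 through 2).
Sum: C(4,0)·C(7,3) + C(4,1)·C(7,2) + C(4,2)·C(7,1) = 35 + 84 + 42 = 161.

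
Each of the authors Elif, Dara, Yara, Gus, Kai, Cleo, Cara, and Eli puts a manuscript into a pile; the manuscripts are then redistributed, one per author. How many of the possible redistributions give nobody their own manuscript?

This is the derangement count D_8: permutations of 8 items with no fixed point.
By inclusion–exclusion this is Σ_{j=0}^{8} (−1)^j C(8,j)·(8−j)!.
Computing: 40320 − 40320 + 20160 − 6720 + 1680 − 336 + 56 − 8 + 1 = 14833.

14833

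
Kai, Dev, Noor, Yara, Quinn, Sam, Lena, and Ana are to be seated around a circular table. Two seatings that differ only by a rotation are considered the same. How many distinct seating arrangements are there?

5040

Fix one person's seat to break rotational symmetry; the remaining 7 people can be arranged in (7)! = 5040 ways.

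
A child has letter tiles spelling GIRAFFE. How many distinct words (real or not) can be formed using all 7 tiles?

GIRAFFE has 7 letters with F appearing twice.
Dividing 7! = 5040 by 2! = 2 for the repeated letters gives 2520.

2520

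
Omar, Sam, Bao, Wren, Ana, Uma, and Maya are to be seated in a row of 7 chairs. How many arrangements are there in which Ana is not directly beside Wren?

Of the 7! = 5040 arrangements, those with Ana and Wren adjacent number 2 × 6! = 1440 (treat the pair as a block with 2 internal orders).
So 5040 − 1440 = 3600 arrangements keep them apart.

3600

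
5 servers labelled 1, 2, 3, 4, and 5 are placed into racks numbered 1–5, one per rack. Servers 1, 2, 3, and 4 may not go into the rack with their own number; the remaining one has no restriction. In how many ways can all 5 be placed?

53

Let Aᵢ (for 1 ≤ i ≤ 4) be the placements that put server i in its forbidden rack. Any j of these fix j positions, leaving (5−j)! ways to fill the rest, and there are C(4,j) ways to pick which j.
By inclusion–exclusion, the number of valid placements is Σ_{j=0}^{4} (−1)^j C(4,j)·(5−j)!.
Computing: 120 − 96 + 36 − 8 + 1 = 53.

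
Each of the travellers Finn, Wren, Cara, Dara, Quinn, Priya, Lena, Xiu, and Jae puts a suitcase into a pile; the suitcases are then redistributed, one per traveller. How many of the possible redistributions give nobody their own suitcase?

Count assignments avoiding every fixed point. For any j of the 9 travellers fixed to their own suitcase, the other 9−j can be arranged in (9−j)! ways.
By inclusion–exclusion this is Σ_{j=0}^{9} (−1)^j C(9,j)·(9−j)!.
Computing: 362880 − 362880 + 181440 − 60480 + 15120 − 3024 + 504 − 72 + 9 − 1 = 133496.

133496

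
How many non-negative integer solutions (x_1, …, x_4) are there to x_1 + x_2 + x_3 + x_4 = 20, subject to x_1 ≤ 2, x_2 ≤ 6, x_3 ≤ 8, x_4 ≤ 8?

Without the upper bounds there are C(23,3) = 1771 ways to split 20 among 4 variables.
Subtract solutions that violate a single cap (substitute x_i' = x_i − (cap_i+1)): x_1 ≥ 3 gives C(20,3) = 1140; x_2 ≥ 7 gives C(16,3) = 560; x_3 ≥ 9 gives C(14,3) = 364; x_4 ≥ 9 gives C(14,3) = 364. Together 2428.
Add back pairs where two caps are both exceeded: 286 + 165 + 165 + 35 + 35 + 10 = 696.
Subtract triples: 4 + 4 + 0 + 0 = 8.
By inclusion–exclusion the count is 1771 − 2428 + 696 − 8 = 31.

31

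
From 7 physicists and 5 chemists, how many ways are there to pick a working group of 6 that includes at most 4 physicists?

Split by how many physicists are chosen (0 through 4).
Sum: C(7,0)·C(5,6) + C(7,1)·C(5,5) + C(7,2)·C(5,4) + C(7,3)·C(5,3) + C(7,4)·C(5,2) = 0 + 7 + 105 + 350 + 350 = 812.

812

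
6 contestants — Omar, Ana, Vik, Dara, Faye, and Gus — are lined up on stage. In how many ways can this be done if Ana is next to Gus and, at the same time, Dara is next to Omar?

Treat {Ana,Gus} as one block (2 orders) and {Dara,Omar} as another (2 orders).
That leaves 4 units to arrange: 2 × 2 × 4! = 4 × 24 = 96.

96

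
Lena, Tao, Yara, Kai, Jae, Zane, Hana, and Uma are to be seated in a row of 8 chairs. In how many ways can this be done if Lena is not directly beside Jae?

Of the 8! = 40320 arrangements, those with Lena and Jae adjacent number 2 × 7! = 10080 (treat the pair as a block with 2 internal orders).
Complementary counting: 40320 − 10080 = 30240.

30240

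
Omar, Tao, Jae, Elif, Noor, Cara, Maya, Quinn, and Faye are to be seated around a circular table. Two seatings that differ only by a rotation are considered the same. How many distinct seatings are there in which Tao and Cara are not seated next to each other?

Without the restriction there are (8)! = 40320 seatings.
Seatings with Tao beside Cara: treat them as a block with 2 internal orders, giving 2 × (7)! = 10080.
Subtracting, 40320 − 10080 = 30240.

30240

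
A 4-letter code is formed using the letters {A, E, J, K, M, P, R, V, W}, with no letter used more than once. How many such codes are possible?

3024

Choose and order 4 of the 9 symbols: the first letter has 9 options, the next 8, then 7, 6.
That product is 9 × 8 × 7 × 6 = 3024.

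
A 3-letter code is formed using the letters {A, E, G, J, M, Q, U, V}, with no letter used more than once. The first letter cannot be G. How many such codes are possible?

294

The first letter has 8−1 = 7 choices (anything except G).
The remaining 2 letters are filled from the other 7 symbols without repetition: 7 × 6 = 42.
Total: 7 × 42 = 294.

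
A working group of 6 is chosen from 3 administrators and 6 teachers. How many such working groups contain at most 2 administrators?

Split by how many administrators are chosen (0 through 2).
Sum: C(3,0)·C(6,6) + C(3,1)·C(6,5) + C(3,2)·C(6,4) = 1 + 18 + 45 = 64.

64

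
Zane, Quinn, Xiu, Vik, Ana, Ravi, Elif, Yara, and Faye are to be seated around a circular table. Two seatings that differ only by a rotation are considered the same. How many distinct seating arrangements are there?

Seat Zane anywhere (absorbing the rotational symmetry), then permute the other 8: (8)! = 40320.

40320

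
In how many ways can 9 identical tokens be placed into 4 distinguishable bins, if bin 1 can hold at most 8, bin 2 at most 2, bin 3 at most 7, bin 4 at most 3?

Ignoring the caps, the number of non-negative solutions to x_1+…+x_4 = 9 is C(12,3) = 220.
Subtract solutions that violate a single cap (substitute x_i' = x_i − (cap_i+1)): x_1 ≥ 9 gives C(3,3) = 1; x_2 ≥ 3 gives C(9,3) = 84; x_3 ≥ 8 gives C(4,3) = 4; x_4 ≥ 4 gives C(8,3) = 56. Together 145.
Add back pairs where two caps are both exceeded: 0 + 0 + 0 + 0 + 10 + 0 = 10.
By inclusion–exclusion the count is 220 − 145 + 10 = 85.

85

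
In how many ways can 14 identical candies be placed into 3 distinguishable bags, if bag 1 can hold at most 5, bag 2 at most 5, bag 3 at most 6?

6

By stars and bars, unrestricted non-negative solutions to x_1+…+x_3 = 14 number C(14+2,2) = 120.
Subtract solutions that violate a single cap (substitute x_i' = x_i − (cap_i+1)): x_1 ≥ 6 gives C(10,2) = 45; x_2 ≥ 6 gives C(10,2) = 45; x_3 ≥ 7 gives C(9,2) = 36. Together 126.
Add back pairs where two caps are both exceeded: 6 + 3 + 3 = 12.
By inclusion–exclusion the count is 120 − 126 + 12 = 6.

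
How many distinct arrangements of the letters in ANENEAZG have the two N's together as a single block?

Treat the 2 copies of N as a single block. The multiset to arrange is then {NN, A, A, E, E, G, Z}, 7 items in all.
That gives (7)!/(2!·2!) = 1260 arrangements.

1260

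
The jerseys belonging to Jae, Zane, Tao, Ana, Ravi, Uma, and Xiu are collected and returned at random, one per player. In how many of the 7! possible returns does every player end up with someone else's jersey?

This is the derangement count D_7: permutations of 7 items with no fixed point.
By inclusion–exclusion this is Σ_{j=0}^{7} (−1)^j C(7,j)·(7−j)!.
Computing: 5040 − 5040 + 2520 − 840 + 210 − 42 + 7 − 1 = 1854.

1854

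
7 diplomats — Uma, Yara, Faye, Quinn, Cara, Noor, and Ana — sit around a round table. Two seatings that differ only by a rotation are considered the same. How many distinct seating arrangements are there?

720

Seat Uma anywhere (absorbing the rotational symmetry), then permute the other 6: (6)! = 720.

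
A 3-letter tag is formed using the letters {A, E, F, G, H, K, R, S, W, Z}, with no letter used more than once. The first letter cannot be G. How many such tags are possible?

The first letter has 10−1 = 9 choices (anything except G).
The remaining 2 letters are filled from the other 9 symbols without repetition: 9 × 8 = 72.
Total: 9 × 72 = 648.

648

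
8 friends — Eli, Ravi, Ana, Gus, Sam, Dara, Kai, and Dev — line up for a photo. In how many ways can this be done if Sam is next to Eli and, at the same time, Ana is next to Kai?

2880

Treat {Sam,Eli} as one block (2 orders) and {Ana,Kai} as another (2 orders).
That leaves 6 units to arrange: 2 × 2 × 6! = 4 × 720 = 2880.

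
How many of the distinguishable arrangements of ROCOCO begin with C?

20

Fix C in the first position and arrange the remaining 5 letters.
Those 5 letters have O appearing 3 times, giving (5)!/(3!) = 20.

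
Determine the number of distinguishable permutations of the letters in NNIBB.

NNIBB has 5 letters with B appearing twice and N appearing twice.
Dividing 5! = 120 by 2!·2! = 4 for the repeated letters gives 30.

30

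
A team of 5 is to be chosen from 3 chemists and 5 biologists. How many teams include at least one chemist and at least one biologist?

55

Unrestricted: C(8,5) = 56 ways to pick any 5 of the 8.
Subtract selections that omit an entire group: no chemists → C(5,5) = 1; no biologists → C(3,5) = 0.
Both groups omitted at once is impossible, so 56 − 1 = 55.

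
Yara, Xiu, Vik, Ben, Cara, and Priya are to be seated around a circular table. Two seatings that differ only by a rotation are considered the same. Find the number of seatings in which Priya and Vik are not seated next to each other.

72

Without the restriction there are (5)! = 120 seatings.
Seatings with Priya beside Vik: treat them as a block with 2 internal orders, giving 2 × (4)! = 48.
Subtracting, 120 − 48 = 72.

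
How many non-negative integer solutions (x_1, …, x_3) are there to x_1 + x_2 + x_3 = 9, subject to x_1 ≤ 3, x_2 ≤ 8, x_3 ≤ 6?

27

By stars and bars, unrestricted non-negative solutions to x_1+…+x_3 = 9 number C(9+2,2) = 55.
Subtract solutions that violate a single cap (substitute x_i' = x_i − (cap_i+1)): x_1 ≥ 4 gives C(7,2) = 21; x_2 ≥ 9 gives C(2,2) = 1; x_3 ≥ 7 gives C(4,2) = 6. Together 28.
No two caps can be exceeded simultaneously, so the pair terms are all 0.
By inclusion–exclusion the count is 55 − 28 + 0 = 27.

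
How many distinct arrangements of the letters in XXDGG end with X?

Fix X in the last position and arrange the remaining 4 letters.
Those 4 letters have G appearing twice, giving (4)!/(2!) = 12.

12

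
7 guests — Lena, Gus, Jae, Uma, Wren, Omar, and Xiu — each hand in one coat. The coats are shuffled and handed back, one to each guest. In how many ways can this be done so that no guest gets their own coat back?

1854

This is the derangement count D_7: permutations of 7 items with no fixed point.
By inclusion–exclusion this is Σ_{j=0}^{7} (−1)^j C(7,j)·(7−j)!.
Computing: 5040 − 5040 + 2520 − 840 + 210 − 42 + 7 − 1 = 1854.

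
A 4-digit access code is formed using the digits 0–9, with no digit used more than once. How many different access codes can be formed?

5040

Choose and order 4 of the 10 symbols: the first digit has 10 options, the next 9, then 8, 7.
10 × 9 × 8 × 7 = 5040.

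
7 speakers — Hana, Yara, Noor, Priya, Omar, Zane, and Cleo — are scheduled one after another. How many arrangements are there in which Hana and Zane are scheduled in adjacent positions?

Glue Hana and Zane into one block (2 internal orders), leaving 6 units to arrange in a row.
So the count is 2·(6)! = 1440.

1440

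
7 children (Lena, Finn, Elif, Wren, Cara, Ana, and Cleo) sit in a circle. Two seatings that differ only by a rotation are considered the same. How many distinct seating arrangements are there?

720

Seat Lena anywhere (absorbing the rotational symmetry), then permute the other 6: (6)! = 720.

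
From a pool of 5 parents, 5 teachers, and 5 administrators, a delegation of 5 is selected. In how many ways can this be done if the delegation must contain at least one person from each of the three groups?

Unrestricted: C(15,5) = 3003 ways to pick any 5 of the 15.
Selections missing a whole group: no parents → C(10,5) = 252; no teachers → C(10,5) = 252; no administrators → C(10,5) = 252.
Add back selections omitting two groups (i.e. drawn from a single group): C(5,5) + C(5,5) + C(5,5) = 3.
By inclusion–exclusion: 3003 − 756 + 3 = 2250.

2250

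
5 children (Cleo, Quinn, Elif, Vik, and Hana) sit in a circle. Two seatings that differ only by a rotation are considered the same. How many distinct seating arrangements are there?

24

Seat Cleo anywhere (absorbing the rotational symmetry), then permute the other 4: (4)! = 24.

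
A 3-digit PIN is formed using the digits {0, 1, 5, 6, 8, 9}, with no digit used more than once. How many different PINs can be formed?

This is a permutation of 3 out of 6: P(6,3) = 6!/3!.
That product is 6 × 5 × 4 = 120.

120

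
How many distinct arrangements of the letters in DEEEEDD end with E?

Fix E in the last position and arrange the remaining 6 letters.
Those 6 letters have D appearing 3 times and E appearing 3 times, giving (6)!/(3!·3!) = 20.

20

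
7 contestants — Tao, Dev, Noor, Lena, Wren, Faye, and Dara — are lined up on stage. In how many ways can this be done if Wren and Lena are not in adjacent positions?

There are 7! = 5040 arrangements in all. If Wren and Lena are adjacent, merging them into one block gives 2·(6)! = 1440 arrangements.
So 5040 − 1440 = 3600 arrangements keep them apart.

3600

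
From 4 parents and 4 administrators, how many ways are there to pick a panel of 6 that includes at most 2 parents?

Split by how many parents are chosen (0 through 2).
Sum: C(4,0)·C(4,6) + C(4,1)·C(4,5) + C(4,2)·C(4,4) = 0 + 0 + 6 = 6.

6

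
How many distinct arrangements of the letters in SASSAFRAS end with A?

840

With the last slot taken by A, it remains to arrange the other 8 letters (SSSAFRAS).
Those 8 letters have A appearing twice and S appearing 4 times, giving (8)!/(4!·2!) = 840.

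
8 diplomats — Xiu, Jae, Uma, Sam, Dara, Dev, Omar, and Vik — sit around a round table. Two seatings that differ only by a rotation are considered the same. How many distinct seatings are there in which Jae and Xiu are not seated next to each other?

3600

All circular seatings of 8 people number (7)! = 5040.
Those with Jae next to Xiu: fuse the pair into one unit and seat 7 units around a circle — 2·(6)! = 1440.
Subtracting, 5040 − 1440 = 3600.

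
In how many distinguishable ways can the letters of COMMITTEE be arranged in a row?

45360

COMMITTEE has 9 letters with E appearing twice, M appearing twice, and T appearing twice.
Dividing 9! = 362880 by 2!·2!·2! = 8 for the repeated letters gives 45360.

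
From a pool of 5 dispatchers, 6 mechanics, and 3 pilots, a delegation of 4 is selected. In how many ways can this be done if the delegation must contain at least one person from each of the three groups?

495

Total 4-person selections from all 14: C(14,4) = 1001.
Subtract selections that omit an entire group: no dispatchers → C(9,4) = 126; no mechanics → C(8,4) = 70; no pilots → C(11,4) = 330.
Add back selections omitting two groups (i.e. drawn from a single group): C(5,4) + C(6,4) + C(3,4) = 20.
By inclusion–exclusion: 1001 − 526 + 20 = 495.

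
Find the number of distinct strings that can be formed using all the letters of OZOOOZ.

The 6 letters of OZOOOZ have repeats: O appearing 4 times and Z appearing twice.
So there are 6! / (4!·2!) = 15 distinguishable arrangements.

15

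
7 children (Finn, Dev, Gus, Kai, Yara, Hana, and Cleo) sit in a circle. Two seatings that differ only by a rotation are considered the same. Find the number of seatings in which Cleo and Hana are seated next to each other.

240

Treat {Cleo, Hana} as one unit (2 internal orders) and seat the resulting 6 units around the table: (5)! circular arrangements.
So 2 × (5)! = 2 × 120 = 240.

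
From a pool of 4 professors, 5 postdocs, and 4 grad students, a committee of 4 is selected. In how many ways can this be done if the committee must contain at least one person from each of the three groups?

400

With no constraint there are C(13,4) = 715 possible selections.
Selections missing a whole group: no professors → C(9,4) = 126; no postdocs → C(8,4) = 70; no grad students → C(9,4) = 126.
Add back selections omitting two groups (i.e. drawn from a single group): C(4,4) + C(5,4) + C(4,4) = 7.
By inclusion–exclusion: 715 − 322 + 7 = 400.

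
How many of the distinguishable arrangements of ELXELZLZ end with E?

420

Fix E in the last position and arrange the remaining 7 letters.
Those 7 letters have L appearing 3 times and Z appearing twice, giving (7)!/(3!·2!) = 420.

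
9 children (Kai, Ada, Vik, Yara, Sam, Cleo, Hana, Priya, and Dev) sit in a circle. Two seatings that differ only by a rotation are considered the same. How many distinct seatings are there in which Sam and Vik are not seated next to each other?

Without the restriction there are (8)! = 40320 seatings.
Seatings with Sam beside Vik: treat them as a block with 2 internal orders, giving 2 × (7)! = 10080.
Subtracting, 40320 − 10080 = 30240.

30240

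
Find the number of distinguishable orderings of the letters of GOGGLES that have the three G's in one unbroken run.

120

Treat the 3 copies of G as a single block. The multiset to arrange is then {GGG, E, L, O, S}, 5 items in all.
All 5 items are distinct, so there are (5)! = 120 arrangements.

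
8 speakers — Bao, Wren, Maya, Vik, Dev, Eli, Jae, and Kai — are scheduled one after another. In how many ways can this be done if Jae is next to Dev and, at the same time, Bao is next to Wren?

2880

Treat {Jae,Dev} as one block (2 orders) and {Bao,Wren} as another (2 orders).
That leaves 6 units to arrange: 2 × 2 × 6! = 4 × 720 = 2880.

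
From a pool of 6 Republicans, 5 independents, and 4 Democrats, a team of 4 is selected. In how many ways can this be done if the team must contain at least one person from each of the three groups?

Unrestricted: C(15,4) = 1365 ways to pick any 4 of the 15.
Subtract selections that omit an entire group: no Republicans → C(9,4) = 126; no independents → C(10,4) = 210; no Democrats → C(11,4) = 330.
Add back selections omitting two groups (i.e. drawn from a single group): C(6,4) + C(5,4) + C(4,4) = 21.
By inclusion–exclusion: 1365 − 666 + 21 = 720.

720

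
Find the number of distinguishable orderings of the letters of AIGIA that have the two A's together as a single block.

Treat the 2 copies of A as a single block. The multiset to arrange is then {AA, G, I, I}, 4 items in all.
That gives (4)!/(2!) = 12 arrangements.

12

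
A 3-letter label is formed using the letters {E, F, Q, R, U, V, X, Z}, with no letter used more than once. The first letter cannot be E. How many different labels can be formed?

The first letter has 8−1 = 7 choices (anything except E).
The remaining 2 letters are filled from the other 7 symbols without repetition: 7 × 6 = 42.
Total: 7 × 42 = 294.

294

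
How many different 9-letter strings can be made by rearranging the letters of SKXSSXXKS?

1260

Letter multiplicities in SKXSSXXKS: K×2, S×4, X×3.
So there are 9! / (4!·3!·2!) = 1260 distinguishable arrangements.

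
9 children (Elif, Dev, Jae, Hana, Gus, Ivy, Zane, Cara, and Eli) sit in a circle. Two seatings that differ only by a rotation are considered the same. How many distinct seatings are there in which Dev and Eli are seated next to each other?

Glue Dev and Eli into a block (2 internal orders). Seating 8 units around a circle gives (7)! arrangements.
So 2 × (7)! = 2 × 5040 = 10080.

10080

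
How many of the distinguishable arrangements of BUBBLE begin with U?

Fix U in the first position and arrange the remaining 5 letters.
Those 5 letters have B appearing 3 times, giving (5)!/(3!) = 20.

20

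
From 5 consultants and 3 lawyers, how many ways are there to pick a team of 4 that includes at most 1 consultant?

Split by how many consultants are chosen (0 through 1).
Sum: C(5,0)·C(3,4) + C(5,1)·C(3,3) = 0 + 5 = 5.

5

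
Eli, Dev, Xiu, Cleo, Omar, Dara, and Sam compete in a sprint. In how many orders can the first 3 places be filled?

210

This is an ordered selection of 3 from 7: P(7,3).
That gives 7 × 6 × 5 = 210.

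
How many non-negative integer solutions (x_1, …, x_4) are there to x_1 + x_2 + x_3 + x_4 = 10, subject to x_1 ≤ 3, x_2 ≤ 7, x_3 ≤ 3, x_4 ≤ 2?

Without the upper bounds there are C(13,3) = 286 ways to split 10 among 4 variables.
Subtract solutions that violate a single cap (substitute x_i' = x_i − (cap_i+1)): x_1 ≥ 4 gives C(9,3) = 84; x_2 ≥ 8 gives C(5,3) = 10; x_3 ≥ 4 gives C(9,3) = 84; x_4 ≥ 3 gives C(10,3) = 120. Together 298.
Add back pairs where two caps are both exceeded: 0 + 10 + 20 + 0 + 0 + 20 = 50.
By inclusion–exclusion the count is 286 − 298 + 50 = 38.

38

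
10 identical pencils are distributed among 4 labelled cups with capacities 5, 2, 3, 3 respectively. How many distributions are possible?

19

Ignoring the caps, the number of non-negative solutions to x_1+…+x_4 = 10 is C(13,3) = 286.
Subtract solutions that violate a single cap (substitute x_i' = x_i − (cap_i+1)): x_1 ≥ 6 gives C(7,3) = 35; x_2 ≥ 3 gives C(10,3) = 120; x_3 ≥ 4 gives C(9,3) = 84; x_4 ≥ 4 gives C(9,3) = 84. Together 323.
Add back pairs where two caps are both exceeded: 4 + 1 + 1 + 20 + 20 + 10 = 56.
By inclusion–exclusion the count is 286 − 323 + 56 = 19.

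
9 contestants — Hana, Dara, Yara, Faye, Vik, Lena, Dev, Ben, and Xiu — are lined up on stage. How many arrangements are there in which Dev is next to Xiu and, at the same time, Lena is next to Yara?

Treat {Dev,Xiu} as one block (2 orders) and {Lena,Yara} as another (2 orders).
That leaves 7 units to arrange: 2 × 2 × 7! = 4 × 5040 = 20160.

20160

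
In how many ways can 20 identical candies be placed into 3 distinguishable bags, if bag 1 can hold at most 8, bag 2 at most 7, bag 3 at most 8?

10

Without the upper bounds there are C(22,2) = 231 ways to split 20 among 3 bags.
Subtract solutions that violate a single cap (substitute x_i' = x_i − (cap_i+1)): x_1 ≥ 9 gives C(13,2) = 78; x_2 ≥ 8 gives C(14,2) = 91; x_3 ≥ 9 gives C(13,2) = 78. Together 247.
Add back pairs where two caps are both exceeded: 10 + 6 + 10 = 26.
By inclusion–exclusion the count is 231 − 247 + 26 = 10.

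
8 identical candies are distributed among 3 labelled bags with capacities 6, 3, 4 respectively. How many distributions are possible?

Without the upper bounds there are C(10,2) = 45 ways to split 8 among 3 bags.
Subtract solutions that violate a single cap (substitute x_i' = x_i − (cap_i+1)): x_1 ≥ 7 gives C(3,2) = 3; x_2 ≥ 4 gives C(6,2) = 15; x_3 ≥ 5 gives C(5,2) = 10. Together 28.
No two caps can be exceeded simultaneously, so the pair terms are all 0.
By inclusion–exclusion the count is 45 − 28 + 0 = 17.

17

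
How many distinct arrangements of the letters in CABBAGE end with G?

180

With the last slot taken by G, it remains to arrange the other 6 letters (CABBAE).
Those 6 letters have A appearing twice and B appearing twice, giving (6)!/(2!·2!) = 180.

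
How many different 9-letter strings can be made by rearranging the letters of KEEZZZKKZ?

1260

The 9 letters of KEEZZZKKZ have repeats: E appearing twice, K appearing 3 times, and Z appearing 4 times.
Dividing 9! = 362880 by 4!·3!·2! = 288 for the repeated letters gives 1260.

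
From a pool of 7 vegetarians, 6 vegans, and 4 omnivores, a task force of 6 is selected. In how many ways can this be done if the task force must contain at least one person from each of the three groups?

9996

Unrestricted: C(17,6) = 12376 ways to pick any 6 of the 17.
Subtract selections that omit an entire group: no vegetarians → C(10,6) = 210; no vegans → C(11,6) = 462; no omnivores → C(13,6) = 1716.
Add back selections omitting two groups (i.e. drawn from a single group): C(7,6) + C(6,6) + C(4,6) = 8.
By inclusion–exclusion: 12376 − 2388 + 8 = 9996.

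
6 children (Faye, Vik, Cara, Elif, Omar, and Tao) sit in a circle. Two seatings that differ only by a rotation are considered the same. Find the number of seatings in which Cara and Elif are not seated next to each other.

72

Without the restriction there are (5)! = 120 seatings.
Those with Cara next to Elif: fuse the pair into one unit and seat 5 units around a circle — 2·(4)! = 48.
Subtracting, 120 − 48 = 72.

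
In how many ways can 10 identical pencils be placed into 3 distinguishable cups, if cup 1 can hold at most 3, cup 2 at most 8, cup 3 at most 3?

By stars and bars, unrestricted non-negative solutions to x_1+…+x_3 = 10 number C(10+2,2) = 66.
Subtract solutions that violate a single cap (substitute x_i' = x_i − (cap_i+1)): x_1 ≥ 4 gives C(8,2) = 28; x_2 ≥ 9 gives C(3,2) = 3; x_3 ≥ 4 gives C(8,2) = 28. Together 59.
Add back pairs where two caps are both exceeded: 0 + 6 + 0 = 6.
By inclusion–exclusion the count is 66 − 59 + 6 = 13.

13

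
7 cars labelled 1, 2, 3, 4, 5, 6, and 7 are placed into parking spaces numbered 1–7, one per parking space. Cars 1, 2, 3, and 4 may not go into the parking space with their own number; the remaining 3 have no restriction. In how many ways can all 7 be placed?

Let Aᵢ (for 1 ≤ i ≤ 4) be the placements that put car i in its forbidden parking space. Any j of these fix j positions, leaving (7−j)! ways to fill the rest, and there are C(4,j) ways to pick which j.
By inclusion–exclusion, the number of valid placements is Σ_{j=0}^{4} (−1)^j C(4,j)·(7−j)!.
Computing: 5040 − 2880 + 720 − 96 + 6 = 2790.

2790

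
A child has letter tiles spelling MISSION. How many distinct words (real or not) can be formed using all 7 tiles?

The 7 letters of MISSION have repeats: I appearing twice and S appearing twice.
Dividing 7! = 5040 by 2!·2! = 4 for the repeated letters gives 1260.

1260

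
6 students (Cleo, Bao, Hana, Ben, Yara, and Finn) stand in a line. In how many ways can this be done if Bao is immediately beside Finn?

240

Treat {Bao, Finn} as a single unit. There are 5 units to order, and the pair itself can be ordered 2 ways.
So the count is 2·(5)! = 240.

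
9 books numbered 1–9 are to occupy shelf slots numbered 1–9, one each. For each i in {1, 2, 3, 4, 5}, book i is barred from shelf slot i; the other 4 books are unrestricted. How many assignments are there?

Let Aᵢ (for 1 ≤ i ≤ 5) be the placements that put book i in its forbidden shelf slot. Any j of these fix j positions, leaving (9−j)! ways to fill the rest, and there are C(5,j) ways to pick which j.
By inclusion–exclusion, the number of valid placements is Σ_{j=0}^{5} (−1)^j C(5,j)·(9−j)!.
Computing: 362880 − 201600 + 50400 − 7200 + 600 − 24 = 205056.

205056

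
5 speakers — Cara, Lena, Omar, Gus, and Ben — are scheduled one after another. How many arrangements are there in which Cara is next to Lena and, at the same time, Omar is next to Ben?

24

Treat {Cara,Lena} as one block (2 orders) and {Omar,Ben} as another (2 orders).
That leaves 3 units to arrange: 2 × 2 × 3! = 4 × 6 = 24.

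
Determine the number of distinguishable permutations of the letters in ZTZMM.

30

ZTZMM has 5 letters with M appearing twice and Z appearing twice.
Dividing 5! = 120 by 2!·2! = 4 for the repeated letters gives 30.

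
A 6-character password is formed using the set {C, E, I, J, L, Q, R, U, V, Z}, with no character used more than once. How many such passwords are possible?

Choose and order 6 of the 10 symbols: the first character has 10 options, the next 9, and so on down to 5.
That product is 10 × 9 × 8 × 7 × 6 × 5 = 151200.

151200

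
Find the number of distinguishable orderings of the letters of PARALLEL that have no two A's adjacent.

2520

There are 8!/(3!·2!) = 3360 arrangements of PARALLEL in total.
If the two A's are adjacent, glue them into one block, leaving 7 items to arrange: (7)!/(3!) = 840 ways.
Hence 3360 − 840 = 2520.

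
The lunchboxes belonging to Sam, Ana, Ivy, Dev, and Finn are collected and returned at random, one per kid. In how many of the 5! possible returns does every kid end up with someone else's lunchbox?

Let Aᵢ be the assignments in which kid i gets their own lunchbox. We want the size of the complement of A₁∪…∪A_5.
By inclusion–exclusion this is Σ_{j=0}^{5} (−1)^j C(5,j)·(5−j)!.
Computing: 120 − 120 + 60 − 20 + 5 − 1 = 44.

44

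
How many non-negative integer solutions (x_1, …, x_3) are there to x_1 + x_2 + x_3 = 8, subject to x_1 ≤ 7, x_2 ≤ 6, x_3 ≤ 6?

Without the upper bounds there are C(10,2) = 45 ways to split 8 among 3 variables.
Subtract solutions that violate a single cap (substitute x_i' = x_i − (cap_i+1)): x_1 ≥ 8 gives C(2,2) = 1; x_2 ≥ 7 gives C(3,2) = 3; x_3 ≥ 7 gives C(3,2) = 3. Together 7.
No two caps can be exceeded simultaneously, so the pair terms are all 0.
By inclusion–exclusion the count is 45 − 7 + 0 = 38.

38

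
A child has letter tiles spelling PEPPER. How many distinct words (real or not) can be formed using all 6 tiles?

Letter multiplicities in PEPPER: E×2, P×3, R×1.
So there are 6! / (3!·2!) = 60 distinguishable arrangements.

60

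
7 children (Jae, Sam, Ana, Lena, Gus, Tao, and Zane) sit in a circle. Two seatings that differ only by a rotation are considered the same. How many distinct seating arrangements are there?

720

Fix one person's seat to break rotational symmetry; the remaining 6 people can be arranged in (6)! = 720 ways.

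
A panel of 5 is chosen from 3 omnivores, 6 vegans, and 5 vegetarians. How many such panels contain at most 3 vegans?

1876

Split by how many vegans are chosen (0 through 3).
Sum: C(6,0)·C(8,5) + C(6,1)·C(8,4) + C(6,2)·C(8,3) + C(6,3)·C(8,2) = 56 + 420 + 840 + 560 = 1876.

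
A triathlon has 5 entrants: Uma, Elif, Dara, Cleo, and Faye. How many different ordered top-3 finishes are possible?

There are 5 choices for 1st place, 4 for 2nd, and 3 for 3rd.
That gives 5 × 4 × 3 = 60.

60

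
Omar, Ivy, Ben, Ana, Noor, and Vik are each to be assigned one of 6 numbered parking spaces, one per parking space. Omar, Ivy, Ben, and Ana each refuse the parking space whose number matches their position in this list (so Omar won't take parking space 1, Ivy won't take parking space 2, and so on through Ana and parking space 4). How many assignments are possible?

Let Aᵢ (for 1 ≤ i ≤ 4) be the placements that put person i in their forbidden parking space. Any j of these fix j positions, leaving (6−j)! ways to fill the rest, and there are C(4,j) ways to pick which j.
By inclusion–exclusion, the number of valid placements is Σ_{j=0}^{4} (−1)^j C(4,j)·(6−j)!.
Computing: 720 − 480 + 144 − 24 + 2 = 362.

362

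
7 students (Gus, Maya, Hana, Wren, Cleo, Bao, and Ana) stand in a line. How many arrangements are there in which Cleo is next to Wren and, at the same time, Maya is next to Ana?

480

Treat {Cleo,Wren} as one block (2 orders) and {Maya,Ana} as another (2 orders).
That leaves 5 units to arrange: 2 × 2 × 5! = 4 × 120 = 480.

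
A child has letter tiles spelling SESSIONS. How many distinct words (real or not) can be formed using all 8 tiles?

The 8 letters of SESSIONS have repeats: S appearing 4 times.
Dividing 8! = 40320 by 4! = 24 for the repeated letters gives 1680.

1680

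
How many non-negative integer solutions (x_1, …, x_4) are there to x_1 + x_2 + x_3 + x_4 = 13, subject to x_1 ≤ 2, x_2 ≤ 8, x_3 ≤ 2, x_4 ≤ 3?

Ignoring the caps, the number of non-negative solutions to x_1+…+x_4 = 13 is C(16,3) = 560.
Subtract solutions that violate a single cap (substitute x_i' = x_i − (cap_i+1)): x_1 ≥ 3 gives C(13,3) = 286; x_2 ≥ 9 gives C(7,3) = 35; x_3 ≥ 3 gives C(13,3) = 286; x_4 ≥ 4 gives C(12,3) = 220. Together 827.
Add back pairs where two caps are both exceeded: 4 + 120 + 84 + 4 + 1 + 84 = 297.
Subtract triples: 0 + 0 + 20 + 0 = 20.
By inclusion–exclusion the count is 560 − 827 + 297 − 20 = 10.

10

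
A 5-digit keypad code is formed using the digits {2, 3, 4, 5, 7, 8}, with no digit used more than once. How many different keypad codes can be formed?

With no repetition, fill the 5 digits in order: 6 choices, then 5, down to 2.
That product is 6 × 5 × 4 × 3 × 2 = 720.

720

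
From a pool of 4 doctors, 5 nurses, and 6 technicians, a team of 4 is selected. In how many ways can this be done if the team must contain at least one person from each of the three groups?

720

Unrestricted: C(15,4) = 1365 ways to pick any 4 of the 15.
Subtract selections that omit an entire group: no doctors → C(11,4) = 330; no nurses → C(10,4) = 210; no technicians → C(9,4) = 126.
Add back selections omitting two groups (i.e. drawn from a single group): C(4,4) + C(5,4) + C(6,4) = 21.
By inclusion–exclusion: 1365 − 666 + 21 = 720.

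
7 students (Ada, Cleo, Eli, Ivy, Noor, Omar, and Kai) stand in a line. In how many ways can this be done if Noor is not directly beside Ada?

There are 7! = 5040 arrangements in all. If Noor and Ada are adjacent, merging them into one block gives 2·(6)! = 1440 arrangements.
So 5040 − 1440 = 3600 arrangements keep them apart.

3600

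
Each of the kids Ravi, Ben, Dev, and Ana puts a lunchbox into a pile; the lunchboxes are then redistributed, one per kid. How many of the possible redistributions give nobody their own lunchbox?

This is the derangement count D_4: permutations of 4 items with no fixed point.
By inclusion–exclusion this is Σ_{j=0}^{4} (−1)^j C(4,j)·(4−j)!.
Computing: 24 − 24 + 12 − 4 + 1 = 9.

9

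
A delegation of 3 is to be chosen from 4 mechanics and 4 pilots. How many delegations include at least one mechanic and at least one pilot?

With no constraint there are C(8,3) = 56 possible selections.
Selections missing a whole group: no mechanics → C(4,3) = 4; no pilots → C(4,3) = 4.
Both groups omitted at once is impossible, so 56 − 8 = 48.

48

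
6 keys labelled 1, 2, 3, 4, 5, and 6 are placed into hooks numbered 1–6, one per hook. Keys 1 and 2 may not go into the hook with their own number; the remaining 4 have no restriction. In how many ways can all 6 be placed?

Let Aᵢ (for i ∈ {1, 2}) be the placements that put key i in its forbidden hook. Any j of these fix j positions, leaving (6−j)! ways to fill the rest, and there are C(2,j) ways to pick which j.
By inclusion–exclusion, the number of valid placements is Σ_{j=0}^{2} (−1)^j C(2,j)·(6−j)!.
Computing: 720 − 240 + 24 = 504.

504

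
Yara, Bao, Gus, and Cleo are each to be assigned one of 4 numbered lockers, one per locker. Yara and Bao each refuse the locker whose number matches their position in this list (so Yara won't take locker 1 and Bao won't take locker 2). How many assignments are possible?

14

Let Aᵢ (for i ∈ {1, 2}) be the placements that put person i in their forbidden locker. Any j of these fix j positions, leaving (4−j)! ways to fill the rest, and there are C(2,j) ways to pick which j.
By inclusion–exclusion, the number of valid placements is Σ_{j=0}^{2} (−1)^j C(2,j)·(4−j)!.
Computing: 24 − 12 + 2 = 14.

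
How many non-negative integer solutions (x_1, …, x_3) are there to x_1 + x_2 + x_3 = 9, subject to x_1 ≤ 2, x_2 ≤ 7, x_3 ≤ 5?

Ignoring the caps, the number of non-negative solutions to x_1+…+x_3 = 9 is C(11,2) = 55.
Subtract solutions that violate a single cap (substitute x_i' = x_i − (cap_i+1)): x_1 ≥ 3 gives C(8,2) = 28; x_2 ≥ 8 gives C(3,2) = 3; x_3 ≥ 6 gives C(5,2) = 10. Together 41.
Add back pairs where two caps are both exceeded: 0 + 1 + 0 = 1.
By inclusion–exclusion the count is 55 − 41 + 1 = 15.

15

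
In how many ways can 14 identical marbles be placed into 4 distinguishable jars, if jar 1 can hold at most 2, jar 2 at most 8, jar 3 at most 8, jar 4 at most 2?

45

By stars and bars, unrestricted non-negative solutions to x_1+…+x_4 = 14 number C(14+3,3) = 680.
Subtract solutions that violate a single cap (substitute x_i' = x_i − (cap_i+1)): x_1 ≥ 3 gives C(14,3) = 364; x_2 ≥ 9 gives C(8,3) = 56; x_3 ≥ 9 gives C(8,3) = 56; x_4 ≥ 3 gives C(14,3) = 364. Together 840.
Add back pairs where two caps are both exceeded: 10 + 10 + 165 + 0 + 10 + 10 = 205.
By inclusion–exclusion the count is 680 − 840 + 205 = 45.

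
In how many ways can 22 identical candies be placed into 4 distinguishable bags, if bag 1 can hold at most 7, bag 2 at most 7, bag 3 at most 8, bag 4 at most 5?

56

By stars and bars, unrestricted non-negative solutions to x_1+…+x_4 = 22 number C(22+3,3) = 2300.
Subtract solutions that violate a single cap (substitute x_i' = x_i − (cap_i+1)): x_1 ≥ 8 gives C(17,3) = 680; x_2 ≥ 8 gives C(17,3) = 680; x_3 ≥ 9 gives C(16,3) = 560; x_4 ≥ 6 gives C(19,3) = 969. Together 2889.
Add back pairs where two caps are both exceeded: 84 + 56 + 165 + 56 + 165 + 120 = 646.
Subtract triples: 0 + 1 + 0 + 0 = 1.
By inclusion–exclusion the count is 2300 − 2889 + 646 − 1 = 56.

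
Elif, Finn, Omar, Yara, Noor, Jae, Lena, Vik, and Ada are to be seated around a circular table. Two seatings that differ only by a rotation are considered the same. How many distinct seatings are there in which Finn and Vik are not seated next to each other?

Without the restriction there are (8)! = 40320 seatings.
Those with Finn next to Vik: fuse the pair into one unit and seat 8 units around a circle — 2·(7)! = 10080.
Subtracting, 40320 − 10080 = 30240.

30240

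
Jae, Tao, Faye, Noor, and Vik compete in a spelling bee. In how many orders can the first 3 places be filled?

There are 5 choices for 1st place, 4 for 2nd, and 3 for 3rd.
That gives 5 × 4 × 3 = 60.

60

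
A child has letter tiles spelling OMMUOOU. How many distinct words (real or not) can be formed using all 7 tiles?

210

Letter multiplicities in OMMUOOU: M×2, O×3, U×2.
Dividing 7! = 5040 by 3!·2!·2! = 24 for the repeated letters gives 210.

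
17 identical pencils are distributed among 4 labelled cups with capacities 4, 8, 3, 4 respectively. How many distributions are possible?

10

Ignoring the caps, the number of non-negative solutions to x_1+…+x_4 = 17 is C(20,3) = 1140.
Subtract solutions that violate a single cap (substitute x_i' = x_i − (cap_i+1)): x_1 ≥ 5 gives C(15,3) = 455; x_2 ≥ 9 gives C(11,3) = 165; x_3 ≥ 4 gives C(16,3) = 560; x_4 ≥ 5 gives C(15,3) = 455. Together 1635.
Add back pairs where two caps are both exceeded: 20 + 165 + 120 + 35 + 20 + 165 = 525.
Subtract triples: 0 + 0 + 20 + 0 = 20.
By inclusion–exclusion the count is 1140 − 1635 + 525 − 20 = 10.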